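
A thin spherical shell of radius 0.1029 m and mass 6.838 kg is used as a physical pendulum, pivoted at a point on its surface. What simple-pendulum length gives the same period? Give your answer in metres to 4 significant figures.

The equivalent simple-pendulum length is L_eq = I/(md), where I is about the pivot and d = 0.10290 m.
I_cm = (2/3)mR² = 0.048269 kg·m², so I = I_cm + md² = 0.048269 + 0.072404 = 0.12067 kg·m².
L_eq = 0.12067/(6.838 × 0.10290) = 0.1715 m.

0.1715 m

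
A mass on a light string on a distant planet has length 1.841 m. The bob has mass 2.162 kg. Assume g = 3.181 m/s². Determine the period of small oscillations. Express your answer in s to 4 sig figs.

T = 2π√(L/g) = 2π√(1.841/3.181) = 2π × 0.76076 = 4.780 s.

4.780 s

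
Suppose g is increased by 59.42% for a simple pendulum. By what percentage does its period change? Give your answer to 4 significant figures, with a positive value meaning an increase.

-20.80%

T ∝ 1/√g, so T'/T = 1/√(1.5942) = 0.79201.
Percentage change in T = (0.79201 − 1) × 100% = -20.80%.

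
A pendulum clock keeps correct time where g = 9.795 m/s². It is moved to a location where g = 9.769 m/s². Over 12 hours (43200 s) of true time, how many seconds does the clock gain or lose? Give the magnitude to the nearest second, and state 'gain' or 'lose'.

lose 57 s

The clock's period scales as T ∝ 1/√g, so T'/T = √(9.795/9.769) = 1.00133.
In 43200 s of true time the clock registers 43200/1.00133 = 43142.6 s, so it loses 57 s.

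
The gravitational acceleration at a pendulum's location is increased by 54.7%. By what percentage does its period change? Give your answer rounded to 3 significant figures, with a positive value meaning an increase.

T ∝ 1/√g, so T'/T = 1/√(1.547) = 0.8040.
Percentage change in T = (0.8040 − 1) × 100% = -19.6%.

-19.6%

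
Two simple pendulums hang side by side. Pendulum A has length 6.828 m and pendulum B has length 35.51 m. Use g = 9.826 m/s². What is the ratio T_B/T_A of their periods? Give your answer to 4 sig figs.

2.280

T ∝ √L, so T_B/T_A = √(L_B/L_A) = √(35.51/6.828) = 2.280.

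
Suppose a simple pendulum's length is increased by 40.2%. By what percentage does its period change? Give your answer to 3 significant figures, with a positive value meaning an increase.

18.4%

T ∝ √L, so T'/T = √(1.402) = 1.184.
Percentage change in T = (1.184 − 1) × 100% = 18.4%.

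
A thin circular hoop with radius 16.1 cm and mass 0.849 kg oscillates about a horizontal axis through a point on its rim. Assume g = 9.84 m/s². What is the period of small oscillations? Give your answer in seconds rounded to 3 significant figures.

1.14 s

I_cm = mr² = 0.02201 kg·m². The pivot is at distance d = 0.161 m from the centre of mass.
By the parallel-axis theorem, I = I_cm + md² = 0.02201 + 0.02201 = 0.04401 kg·m².
T = 2π√(I/(mgd)) = 2π√(0.04401/(0.849 × 9.84 × 0.161)) = 1.14 s.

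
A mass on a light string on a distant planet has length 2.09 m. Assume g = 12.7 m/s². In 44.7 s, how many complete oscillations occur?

17

T = 2π√(L/g) = 2π√(2.09/12.7) = 2.549 s.
Number of complete oscillations = ⌊44.7/2.549⌋ = ⌊17.54⌋ = 17.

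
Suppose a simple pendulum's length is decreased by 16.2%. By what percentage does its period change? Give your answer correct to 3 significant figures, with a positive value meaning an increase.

T ∝ √L, so T'/T = √(0.8380) = 0.9154.
Percentage change in T = (0.9154 − 1) × 100% = -8.46%.

-8.46%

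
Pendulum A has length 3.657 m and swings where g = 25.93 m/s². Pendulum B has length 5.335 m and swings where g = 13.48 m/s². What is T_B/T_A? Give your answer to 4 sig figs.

1.675

T = 2π√(L/g), so T_B/T_A = √((L_B/g_B)/(L_A/g_A)) = √((5.335/13.48)/(3.657/25.93)) = 1.675.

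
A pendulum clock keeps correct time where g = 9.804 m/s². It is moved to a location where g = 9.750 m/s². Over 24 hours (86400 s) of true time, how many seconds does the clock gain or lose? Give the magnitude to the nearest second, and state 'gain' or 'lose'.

lose 238 s

The clock's period scales as T ∝ 1/√g, so T'/T = √(9.804/9.750) = 1.00277.
In 86400 s of true time the clock registers 86400/1.00277 = 86161.7 s, so it loses 238 s.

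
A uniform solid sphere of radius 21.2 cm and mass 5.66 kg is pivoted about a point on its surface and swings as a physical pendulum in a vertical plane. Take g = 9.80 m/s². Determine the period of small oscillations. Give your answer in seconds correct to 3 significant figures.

1.09 s

I_cm = (2/5)mr² = 0.1018 kg·m². The pivot is at distance d = 0.212 m from the centre of mass.
By the parallel-axis theorem, I = I_cm + md² = 0.1018 + 0.2544 = 0.3561 kg·m².
T = 2π√(I/(mgd)) = 2π√(0.3561/(5.66 × 9.80 × 0.212)) = 1.09 s.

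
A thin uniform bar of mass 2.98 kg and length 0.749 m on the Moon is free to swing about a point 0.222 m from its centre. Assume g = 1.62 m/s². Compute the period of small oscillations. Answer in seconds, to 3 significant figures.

For a physical pendulum T = 2π√(I/(mgd)), with d = 0.2220 m from pivot to centre of mass.
I_cm = mL²/12 = 2.98 × 0.749²/12 = 0.1393 kg·m²; I = I_cm + md² = 0.1393 + 2.98 × 0.2220² = 0.2862 kg·m².
T = 2π√(0.2862/(2.98 × 1.62 × 0.2220)) = 3.25 s.

3.25 s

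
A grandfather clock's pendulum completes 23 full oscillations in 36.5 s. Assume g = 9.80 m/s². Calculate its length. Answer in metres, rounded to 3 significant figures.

T = 36.5/23 = 1.587 s.
From T = 2π√(L/g), L = gT²/(4π²) = 9.80 × 1.587²/(4π²) = 0.625 m.

0.625 m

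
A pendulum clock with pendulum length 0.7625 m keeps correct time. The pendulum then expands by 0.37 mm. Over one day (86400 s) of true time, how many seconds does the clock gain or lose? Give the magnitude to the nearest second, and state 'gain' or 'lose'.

lose 21 s

T ∝ √L, so T'/T = √(0.76287/0.7625) = 1.00024.
In 86400 s of true time the clock registers 86400/1.00024 = 86379.0 s, so it loses 21 s.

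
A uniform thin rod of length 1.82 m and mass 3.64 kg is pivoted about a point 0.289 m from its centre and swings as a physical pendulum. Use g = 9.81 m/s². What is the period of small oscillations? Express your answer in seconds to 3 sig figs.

For a physical pendulum T = 2π√(I/(mgd)), with d = 0.2890 m from pivot to centre of mass.
I_cm = mL²/12 = 3.64 × 1.82²/12 = 1.005 kg·m²; I = I_cm + md² = 1.005 + 3.64 × 0.2890² = 1.309 kg·m².
T = 2π√(1.309/(3.64 × 9.81 × 0.2890)) = 2.24 s.

2.24 s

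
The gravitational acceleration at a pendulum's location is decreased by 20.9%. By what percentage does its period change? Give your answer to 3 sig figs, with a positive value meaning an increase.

T ∝ 1/√g, so T'/T = 1/√(0.7910) = 1.124.
Percentage change in T = (1.124 − 1) × 100% = 12.4%.

12.4%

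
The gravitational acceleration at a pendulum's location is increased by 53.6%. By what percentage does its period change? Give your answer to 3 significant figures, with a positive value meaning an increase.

T ∝ 1/√g, so T'/T = 1/√(1.536) = 0.8069.
Percentage change in T = (0.8069 − 1) × 100% = -19.3%.

-19.3%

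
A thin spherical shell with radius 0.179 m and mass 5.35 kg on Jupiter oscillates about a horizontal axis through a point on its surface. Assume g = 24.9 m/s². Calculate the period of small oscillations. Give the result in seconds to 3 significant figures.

0.688 s

I_cm = (2/3)mr² = 0.1143 kg·m². The pivot is at distance d = 0.179 m from the centre of mass.
By the parallel-axis theorem, I = I_cm + md² = 0.1143 + 0.1714 = 0.2857 kg·m².
T = 2π√(I/(mgd)) = 2π√(0.2857/(5.35 × 24.9 × 0.179)) = 0.688 s.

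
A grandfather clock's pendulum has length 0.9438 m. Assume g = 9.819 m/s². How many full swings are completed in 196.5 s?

T = 2π√(L/g) = 2π√(0.9438/9.819) = 1.9480 s.
Number of complete oscillations = ⌊196.5/1.9480⌋ = ⌊100.87⌋ = 100.

100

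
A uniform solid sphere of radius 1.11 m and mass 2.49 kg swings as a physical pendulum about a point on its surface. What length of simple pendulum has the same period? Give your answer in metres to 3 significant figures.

1.55 m

The equivalent simple-pendulum length is L_eq = I/(md), where I is about the pivot and d = 1.110 m.
I_cm = (2/5)mR² = 1.227 kg·m², so I = I_cm + md² = 1.227 + 3.068 = 4.295 kg·m².
L_eq = 4.295/(2.49 × 1.110) = 1.55 m.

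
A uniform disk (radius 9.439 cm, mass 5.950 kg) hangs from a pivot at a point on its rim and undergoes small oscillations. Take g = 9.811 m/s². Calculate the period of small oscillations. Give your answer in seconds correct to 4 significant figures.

I_cm = ½mr² = 0.026506 kg·m². The pivot is at distance d = 0.09439 m from the centre of mass.
By the parallel-axis theorem, I = I_cm + md² = 0.026506 + 0.053011 = 0.079517 kg·m².
T = 2π√(I/(mgd)) = 2π√(0.079517/(5.950 × 9.811 × 0.09439)) = 0.7548 s.

0.7548 s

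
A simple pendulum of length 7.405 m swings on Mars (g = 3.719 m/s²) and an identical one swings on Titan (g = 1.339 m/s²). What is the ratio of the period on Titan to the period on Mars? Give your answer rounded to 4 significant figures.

1.667

T ∝ 1/√g, so T₂/T₁ = √(g₁/g₂) = √(3.719/1.339) = 1.667.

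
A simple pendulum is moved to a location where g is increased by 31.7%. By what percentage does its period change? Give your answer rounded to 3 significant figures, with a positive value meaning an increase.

T ∝ 1/√g, so T'/T = 1/√(1.317) = 0.8714.
Percentage change in T = (0.8714 − 1) × 100% = -12.9%.

-12.9%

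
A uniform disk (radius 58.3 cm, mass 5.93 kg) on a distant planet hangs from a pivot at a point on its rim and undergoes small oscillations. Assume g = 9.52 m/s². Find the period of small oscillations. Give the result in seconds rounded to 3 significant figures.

I_cm = ½mr² = 1.008 kg·m². The pivot is at distance d = 0.583 m from the centre of mass.
By the parallel-axis theorem, I = I_cm + md² = 1.008 + 2.016 = 3.023 kg·m².
T = 2π√(I/(mgd)) = 2π√(3.023/(5.93 × 9.52 × 0.583)) = 1.90 s.

1.90 s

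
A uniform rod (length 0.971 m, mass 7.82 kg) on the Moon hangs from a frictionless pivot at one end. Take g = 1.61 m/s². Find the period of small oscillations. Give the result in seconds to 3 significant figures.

For a physical pendulum T = 2π√(I/(mgd)), with d = 0.4855 m from pivot to centre of mass.
I_cm = mL²/12 = 7.82 × 0.971²/12 = 0.6144 kg·m²; I = I_cm + md² = 0.6144 + 7.82 × 0.4855² = 2.458 kg·m².
T = 2π√(2.458/(7.82 × 1.61 × 0.4855)) = 3.98 s.

3.98 s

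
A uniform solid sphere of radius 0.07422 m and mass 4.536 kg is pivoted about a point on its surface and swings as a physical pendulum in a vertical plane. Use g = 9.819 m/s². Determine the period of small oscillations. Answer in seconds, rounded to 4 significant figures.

0.6464 s

I_cm = (2/5)mr² = 0.0099948 kg·m². The pivot is at distance d = 0.07422 m from the centre of mass.
By the parallel-axis theorem, I = I_cm + md² = 0.0099948 + 0.024987 = 0.034982 kg·m².
T = 2π√(I/(mgd)) = 2π√(0.034982/(4.536 × 9.819 × 0.07422)) = 0.6464 s.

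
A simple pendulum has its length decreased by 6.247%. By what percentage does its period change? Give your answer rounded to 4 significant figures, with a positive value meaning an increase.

-3.174%

T ∝ √L, so T'/T = √(0.93753) = 0.96826.
Percentage change in T = (0.96826 − 1) × 100% = -3.174%.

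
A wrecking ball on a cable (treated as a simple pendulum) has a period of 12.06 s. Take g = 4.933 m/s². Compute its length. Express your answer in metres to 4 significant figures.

From T = 2π√(L/g), L = gT²/(4π²) = 4.933 × 12.060²/(4π²) = 18.17 m.

18.17 m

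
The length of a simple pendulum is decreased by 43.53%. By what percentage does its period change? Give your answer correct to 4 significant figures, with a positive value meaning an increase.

-24.85%

T ∝ √L, so T'/T = √(0.56470) = 0.75147.
Percentage change in T = (0.75147 − 1) × 100% = -24.85%.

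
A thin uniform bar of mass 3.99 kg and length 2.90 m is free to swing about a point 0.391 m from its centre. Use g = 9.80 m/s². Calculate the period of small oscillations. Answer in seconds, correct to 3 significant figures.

2.97 s

For a physical pendulum T = 2π√(I/(mgd)), with d = 0.3910 m from pivot to centre of mass.
I_cm = mL²/12 = 3.99 × 2.90²/12 = 2.796 kg·m²; I = I_cm + md² = 2.796 + 3.99 × 0.3910² = 3.406 kg·m².
T = 2π√(3.406/(3.99 × 9.80 × 0.3910)) = 2.97 s.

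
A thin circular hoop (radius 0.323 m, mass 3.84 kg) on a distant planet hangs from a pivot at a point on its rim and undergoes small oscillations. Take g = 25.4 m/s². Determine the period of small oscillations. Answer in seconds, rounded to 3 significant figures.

1.00 s

I_cm = mr² = 0.4006 kg·m². The pivot is at distance d = 0.323 m from the centre of mass.
By the parallel-axis theorem, I = I_cm + md² = 0.4006 + 0.4006 = 0.8012 kg·m².
T = 2π√(I/(mgd)) = 2π√(0.8012/(3.84 × 25.4 × 0.323)) = 1.00 s.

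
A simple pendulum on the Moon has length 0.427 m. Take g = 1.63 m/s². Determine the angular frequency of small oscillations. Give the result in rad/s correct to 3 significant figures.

1.95 rad/s

ω = √(g/L) = √(1.63/0.427) = 1.95 rad/s.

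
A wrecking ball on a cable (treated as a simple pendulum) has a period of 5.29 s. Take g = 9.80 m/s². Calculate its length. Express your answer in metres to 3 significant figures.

6.95 m

From T = 2π√(L/g), L = gT²/(4π²) = 9.80 × 5.290²/(4π²) = 6.95 m.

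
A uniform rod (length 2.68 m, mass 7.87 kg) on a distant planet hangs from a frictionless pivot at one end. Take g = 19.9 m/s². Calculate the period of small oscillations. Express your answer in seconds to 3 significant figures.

For a physical pendulum T = 2π√(I/(mgd)), with d = 1.340 m from pivot to centre of mass.
I_cm = mL²/12 = 7.87 × 2.68²/12 = 4.710 kg·m²; I = I_cm + md² = 4.710 + 7.87 × 1.340² = 18.84 kg·m².
T = 2π√(18.84/(7.87 × 19.9 × 1.340)) = 1.88 s.

1.88 s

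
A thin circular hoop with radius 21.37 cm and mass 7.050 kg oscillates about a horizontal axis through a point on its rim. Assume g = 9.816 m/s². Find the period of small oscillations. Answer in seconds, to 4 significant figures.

I_cm = mr² = 0.32196 kg·m². The pivot is at distance d = 0.2137 m from the centre of mass.
By the parallel-axis theorem, I = I_cm + md² = 0.32196 + 0.32196 = 0.64391 kg·m².
T = 2π√(I/(mgd)) = 2π√(0.64391/(7.050 × 9.816 × 0.2137)) = 1.311 s.

1.311 s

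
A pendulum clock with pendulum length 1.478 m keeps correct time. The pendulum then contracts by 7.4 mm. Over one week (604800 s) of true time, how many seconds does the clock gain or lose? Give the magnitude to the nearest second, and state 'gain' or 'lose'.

T ∝ √L, so T'/T = √(1.47060/1.478) = 0.997493.
In 604800 s of true time the clock registers 604800/0.997493 = 606319.8 s, so it gains 1520 s.

gain 1520 s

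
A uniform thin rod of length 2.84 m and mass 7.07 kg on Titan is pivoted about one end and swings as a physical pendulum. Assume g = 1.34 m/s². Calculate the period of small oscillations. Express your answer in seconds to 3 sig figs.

For a physical pendulum T = 2π√(I/(mgd)), with d = 1.420 m from pivot to centre of mass.
I_cm = mL²/12 = 7.07 × 2.84²/12 = 4.752 kg·m²; I = I_cm + md² = 4.752 + 7.07 × 1.420² = 19.01 kg·m².
T = 2π√(19.01/(7.07 × 1.34 × 1.420)) = 7.47 s.

7.47 s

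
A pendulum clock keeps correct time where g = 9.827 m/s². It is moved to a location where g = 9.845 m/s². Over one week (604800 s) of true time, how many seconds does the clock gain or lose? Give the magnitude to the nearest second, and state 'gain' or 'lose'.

gain 554 s

The clock's period scales as T ∝ 1/√g, so T'/T = √(9.827/9.845) = 0.999085.
In 604800 s of true time the clock registers 604800/0.999085 = 605353.6 s, so it gains 554 s.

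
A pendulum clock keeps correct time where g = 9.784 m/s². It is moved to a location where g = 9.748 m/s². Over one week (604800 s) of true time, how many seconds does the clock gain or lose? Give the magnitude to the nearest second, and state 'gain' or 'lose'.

The clock's period scales as T ∝ 1/√g, so T'/T = √(9.784/9.748) = 1.00184.
In 604800 s of true time the clock registers 604800/1.00184 = 603686.3 s, so it loses 1114 s.

lose 1114 s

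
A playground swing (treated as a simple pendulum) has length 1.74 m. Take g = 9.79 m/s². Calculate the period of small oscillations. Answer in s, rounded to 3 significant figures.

T = 2π√(L/g) = 2π√(1.74/9.79) = 2π × 0.4216 = 2.65 s.

2.65 s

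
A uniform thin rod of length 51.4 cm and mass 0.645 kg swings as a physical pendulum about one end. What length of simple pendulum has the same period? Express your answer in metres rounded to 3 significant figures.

0.343 m

The equivalent simple-pendulum length is L_eq = I/(md), where I is about the pivot and d = 0.2570 m.
I_cm = (1/12)mL² = 0.01420 kg·m², so I = I_cm + md² = 0.01420 + 0.04260 = 0.05680 kg·m².
L_eq = 0.05680/(0.645 × 0.2570) = 0.343 m.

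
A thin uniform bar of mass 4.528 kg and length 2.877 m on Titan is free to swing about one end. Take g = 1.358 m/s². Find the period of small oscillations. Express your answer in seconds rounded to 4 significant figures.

7.467 s

For a physical pendulum T = 2π√(I/(mgd)), with d = 1.4385 m from pivot to centre of mass.
I_cm = mL²/12 = 4.528 × 2.877²/12 = 3.1232 kg·m²; I = I_cm + md² = 3.1232 + 4.528 × 1.4385² = 12.493 kg·m².
T = 2π√(12.493/(4.528 × 1.358 × 1.4385)) = 7.467 s.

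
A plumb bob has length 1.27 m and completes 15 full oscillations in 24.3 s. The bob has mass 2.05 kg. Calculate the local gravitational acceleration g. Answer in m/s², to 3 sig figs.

19.1 m/s²

T = 24.3/15 = 1.620 s.
From T = 2π√(L/g), g = 4π²L/T² = 4π² × 1.27/1.620² = 19.1 m/s².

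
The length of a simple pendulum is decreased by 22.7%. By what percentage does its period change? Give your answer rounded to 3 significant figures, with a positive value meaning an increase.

T ∝ √L, so T'/T = √(0.7730) = 0.8792.
Percentage change in T = (0.8792 − 1) × 100% = -12.1%.

-12.1%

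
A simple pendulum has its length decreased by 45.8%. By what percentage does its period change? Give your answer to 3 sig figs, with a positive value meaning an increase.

-26.4%

T ∝ √L, so T'/T = √(0.5420) = 0.7362.
Percentage change in T = (0.7362 − 1) × 100% = -26.4%.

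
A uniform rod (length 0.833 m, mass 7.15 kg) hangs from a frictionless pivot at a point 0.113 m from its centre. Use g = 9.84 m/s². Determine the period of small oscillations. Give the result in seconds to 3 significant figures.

For a physical pendulum T = 2π√(I/(mgd)), with d = 0.1130 m from pivot to centre of mass.
I_cm = mL²/12 = 7.15 × 0.833²/12 = 0.4134 kg·m²; I = I_cm + md² = 0.4134 + 7.15 × 0.1130² = 0.5047 kg·m².
T = 2π√(0.5047/(7.15 × 9.84 × 0.1130)) = 1.58 s.

1.58 s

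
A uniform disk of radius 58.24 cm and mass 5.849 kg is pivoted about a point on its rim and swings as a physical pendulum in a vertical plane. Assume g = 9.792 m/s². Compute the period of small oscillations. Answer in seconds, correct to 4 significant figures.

I_cm = ½mr² = 0.99196 kg·m². The pivot is at distance d = 0.5824 m from the centre of mass.
By the parallel-axis theorem, I = I_cm + md² = 0.99196 + 1.9839 = 2.9759 kg·m².
T = 2π√(I/(mgd)) = 2π√(2.9759/(5.849 × 9.792 × 0.5824)) = 1.877 s.

1.877 s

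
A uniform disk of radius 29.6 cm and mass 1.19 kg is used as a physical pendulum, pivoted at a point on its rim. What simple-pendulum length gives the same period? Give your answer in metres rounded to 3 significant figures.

The equivalent simple-pendulum length is L_eq = I/(md), where I is about the pivot and d = 0.2960 m.
I_cm = ½mR² = 0.05213 kg·m², so I = I_cm + md² = 0.05213 + 0.1043 = 0.1564 kg·m².
L_eq = 0.1564/(1.19 × 0.2960) = 0.444 m.

0.444 m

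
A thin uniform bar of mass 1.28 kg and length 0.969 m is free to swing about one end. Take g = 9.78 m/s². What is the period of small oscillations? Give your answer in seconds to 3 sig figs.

For a physical pendulum T = 2π√(I/(mgd)), with d = 0.4845 m from pivot to centre of mass.
I_cm = mL²/12 = 1.28 × 0.969²/12 = 0.1002 kg·m²; I = I_cm + md² = 0.1002 + 1.28 × 0.4845² = 0.4006 kg·m².
T = 2π√(0.4006/(1.28 × 9.78 × 0.4845)) = 1.61 s.

1.61 s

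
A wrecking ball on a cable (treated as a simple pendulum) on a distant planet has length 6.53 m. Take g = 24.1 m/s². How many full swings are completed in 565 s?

172

T = 2π√(L/g) = 2π√(6.53/24.1) = 3.271 s.
Number of complete oscillations = ⌊565/3.271⌋ = ⌊172.8⌋ = 172.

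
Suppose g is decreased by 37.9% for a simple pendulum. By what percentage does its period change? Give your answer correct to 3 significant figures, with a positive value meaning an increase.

T ∝ 1/√g, so T'/T = 1/√(0.6210) = 1.269.
Percentage change in T = (1.269 − 1) × 100% = 26.9%.

26.9%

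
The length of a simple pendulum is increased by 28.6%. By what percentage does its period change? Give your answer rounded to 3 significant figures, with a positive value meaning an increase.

T ∝ √L, so T'/T = √(1.286) = 1.134.
Percentage change in T = (1.134 − 1) × 100% = 13.4%.

13.4%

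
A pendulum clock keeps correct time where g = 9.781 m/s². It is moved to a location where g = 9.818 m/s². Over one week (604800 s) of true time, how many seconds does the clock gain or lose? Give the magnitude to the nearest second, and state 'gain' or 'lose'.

The clock's period scales as T ∝ 1/√g, so T'/T = √(9.781/9.818) = 0.998114.
In 604800 s of true time the clock registers 604800/0.998114 = 605942.9 s, so it gains 1143 s.

gain 1143 s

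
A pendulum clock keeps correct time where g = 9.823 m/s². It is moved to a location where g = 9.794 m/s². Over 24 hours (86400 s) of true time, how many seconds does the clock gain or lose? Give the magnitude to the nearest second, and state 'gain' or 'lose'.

The clock's period scales as T ∝ 1/√g, so T'/T = √(9.823/9.794) = 1.00148.
In 86400 s of true time the clock registers 86400/1.00148 = 86272.4 s, so it loses 128 s.

lose 128 s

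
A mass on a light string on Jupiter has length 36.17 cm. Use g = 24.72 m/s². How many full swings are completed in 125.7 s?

165

T = 2π√(L/g) = 2π√(0.3617/24.72) = 0.76003 s.
Number of complete oscillations = ⌊125.7/0.76003⌋ = ⌊165.39⌋ = 165.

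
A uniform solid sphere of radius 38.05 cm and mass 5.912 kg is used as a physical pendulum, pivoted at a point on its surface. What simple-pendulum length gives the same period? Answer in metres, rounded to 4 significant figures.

The equivalent simple-pendulum length is L_eq = I/(md), where I is about the pivot and d = 0.38050 m.
I_cm = (2/5)mR² = 0.34238 kg·m², so I = I_cm + md² = 0.34238 + 0.85594 = 1.1983 kg·m².
L_eq = 1.1983/(5.912 × 0.38050) = 0.5327 m.

0.5327 m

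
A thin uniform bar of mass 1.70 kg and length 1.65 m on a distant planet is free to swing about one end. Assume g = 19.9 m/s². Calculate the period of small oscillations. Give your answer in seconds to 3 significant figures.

For a physical pendulum T = 2π√(I/(mgd)), with d = 0.8250 m from pivot to centre of mass.
I_cm = mL²/12 = 1.70 × 1.65²/12 = 0.3857 kg·m²; I = I_cm + md² = 0.3857 + 1.70 × 0.8250² = 1.543 kg·m².
T = 2π√(1.543/(1.70 × 19.9 × 0.8250)) = 1.48 s.

1.48 s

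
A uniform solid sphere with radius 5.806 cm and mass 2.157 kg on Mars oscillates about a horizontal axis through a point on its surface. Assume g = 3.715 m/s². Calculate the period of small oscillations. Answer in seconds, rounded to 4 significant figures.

0.9294 s

I_cm = (2/5)mr² = 0.0029085 kg·m². The pivot is at distance d = 0.05806 m from the centre of mass.
By the parallel-axis theorem, I = I_cm + md² = 0.0029085 + 0.0072712 = 0.010180 kg·m².
T = 2π√(I/(mgd)) = 2π√(0.010180/(2.157 × 3.715 × 0.05806)) = 0.9294 s.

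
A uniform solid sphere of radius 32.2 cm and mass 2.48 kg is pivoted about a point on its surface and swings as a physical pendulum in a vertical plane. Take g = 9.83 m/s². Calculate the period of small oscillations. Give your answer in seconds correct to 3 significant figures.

1.35 s

I_cm = (2/5)mr² = 0.1029 kg·m². The pivot is at distance d = 0.322 m from the centre of mass.
By the parallel-axis theorem, I = I_cm + md² = 0.1029 + 0.2571 = 0.3600 kg·m².
T = 2π√(I/(mgd)) = 2π√(0.3600/(2.48 × 9.83 × 0.322)) = 1.35 s.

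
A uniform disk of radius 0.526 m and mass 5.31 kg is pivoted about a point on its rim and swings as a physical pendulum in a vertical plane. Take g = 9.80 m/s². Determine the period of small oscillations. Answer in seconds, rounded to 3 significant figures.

I_cm = ½mr² = 0.7346 kg·m². The pivot is at distance d = 0.526 m from the centre of mass.
By the parallel-axis theorem, I = I_cm + md² = 0.7346 + 1.469 = 2.204 kg·m².
T = 2π√(I/(mgd)) = 2π√(2.204/(5.31 × 9.80 × 0.526)) = 1.78 s.

1.78 s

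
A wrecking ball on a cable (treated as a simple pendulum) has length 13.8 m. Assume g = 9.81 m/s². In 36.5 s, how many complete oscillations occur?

4

T = 2π√(L/g) = 2π√(13.8/9.81) = 7.452 s.
Number of complete oscillations = ⌊36.5/7.452⌋ = ⌊4.898⌋ = 4.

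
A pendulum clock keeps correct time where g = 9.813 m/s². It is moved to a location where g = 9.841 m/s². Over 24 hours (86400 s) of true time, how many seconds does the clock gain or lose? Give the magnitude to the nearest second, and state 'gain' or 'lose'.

The clock's period scales as T ∝ 1/√g, so T'/T = √(9.813/9.841) = 0.998576.
In 86400 s of true time the clock registers 86400/0.998576 = 86523.2 s, so it gains 123 s.

gain 123 s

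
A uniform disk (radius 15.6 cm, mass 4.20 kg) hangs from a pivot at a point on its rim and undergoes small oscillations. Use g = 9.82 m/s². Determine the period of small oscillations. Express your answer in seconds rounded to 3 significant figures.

I_cm = ½mr² = 0.05111 kg·m². The pivot is at distance d = 0.156 m from the centre of mass.
By the parallel-axis theorem, I = I_cm + md² = 0.05111 + 0.1022 = 0.1533 kg·m².
T = 2π√(I/(mgd)) = 2π√(0.1533/(4.20 × 9.82 × 0.156)) = 0.970 s.

0.970 s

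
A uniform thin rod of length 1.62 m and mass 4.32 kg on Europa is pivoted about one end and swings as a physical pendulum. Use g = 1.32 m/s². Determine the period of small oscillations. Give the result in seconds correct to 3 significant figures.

For a physical pendulum T = 2π√(I/(mgd)), with d = 0.8100 m from pivot to centre of mass.
I_cm = mL²/12 = 4.32 × 1.62²/12 = 0.9448 kg·m²; I = I_cm + md² = 0.9448 + 4.32 × 0.8100² = 3.779 kg·m².
T = 2π√(3.779/(4.32 × 1.32 × 0.8100)) = 5.68 s.

5.68 s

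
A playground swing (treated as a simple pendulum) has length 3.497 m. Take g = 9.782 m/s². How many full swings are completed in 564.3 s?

150

T = 2π√(L/g) = 2π√(3.497/9.782) = 3.7568 s.
Number of complete oscillations = ⌊564.3/3.7568⌋ = ⌊150.21⌋ = 150.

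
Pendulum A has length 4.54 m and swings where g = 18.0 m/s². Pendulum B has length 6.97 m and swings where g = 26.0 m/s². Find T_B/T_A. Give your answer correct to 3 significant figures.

T = 2π√(L/g), so T_B/T_A = √((L_B/g_B)/(L_A/g_A)) = √((6.97/26.0)/(4.54/18.0)) = 1.03.

1.03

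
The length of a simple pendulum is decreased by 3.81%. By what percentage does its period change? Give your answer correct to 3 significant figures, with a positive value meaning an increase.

-1.92%

T ∝ √L, so T'/T = √(0.9619) = 0.9808.
Percentage change in T = (0.9808 − 1) × 100% = -1.92%.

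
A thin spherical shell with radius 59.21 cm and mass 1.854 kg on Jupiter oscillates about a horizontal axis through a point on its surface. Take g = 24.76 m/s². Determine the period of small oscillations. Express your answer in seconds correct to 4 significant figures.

I_cm = (2/3)mr² = 0.43332 kg·m². The pivot is at distance d = 0.5921 m from the centre of mass.
By the parallel-axis theorem, I = I_cm + md² = 0.43332 + 0.64998 = 1.0833 kg·m².
T = 2π√(I/(mgd)) = 2π√(1.0833/(1.854 × 24.76 × 0.5921)) = 1.254 s.

1.254 s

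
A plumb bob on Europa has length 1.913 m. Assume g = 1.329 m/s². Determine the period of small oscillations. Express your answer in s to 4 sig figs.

7.538 s

T = 2π√(L/g) = 2π√(1.913/1.329) = 2π × 1.1998 = 7.538 s.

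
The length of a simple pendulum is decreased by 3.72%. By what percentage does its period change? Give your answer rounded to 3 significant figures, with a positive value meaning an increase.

-1.88%

T ∝ √L, so T'/T = √(0.9628) = 0.9812.
Percentage change in T = (0.9812 − 1) × 100% = -1.88%.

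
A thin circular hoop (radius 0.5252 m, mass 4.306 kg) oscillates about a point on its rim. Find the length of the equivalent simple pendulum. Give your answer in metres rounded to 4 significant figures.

1.050 m

The equivalent simple-pendulum length is L_eq = I/(md), where I is about the pivot and d = 0.52520 m.
I_cm = mR² = 1.1877 kg·m², so I = I_cm + md² = 1.1877 + 1.1877 = 2.3755 kg·m².
L_eq = 2.3755/(4.306 × 0.52520) = 1.050 m.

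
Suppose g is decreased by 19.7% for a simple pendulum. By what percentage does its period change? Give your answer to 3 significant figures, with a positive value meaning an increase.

T ∝ 1/√g, so T'/T = 1/√(0.8030) = 1.116.
Percentage change in T = (1.116 − 1) × 100% = 11.6%.

11.6%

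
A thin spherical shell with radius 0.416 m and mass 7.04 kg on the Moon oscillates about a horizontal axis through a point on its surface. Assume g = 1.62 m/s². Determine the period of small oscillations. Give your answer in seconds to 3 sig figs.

4.11 s

I_cm = (2/3)mr² = 0.8122 kg·m². The pivot is at distance d = 0.416 m from the centre of mass.
By the parallel-axis theorem, I = I_cm + md² = 0.8122 + 1.218 = 2.031 kg·m².
T = 2π√(I/(mgd)) = 2π√(2.031/(7.04 × 1.62 × 0.416)) = 4.11 s.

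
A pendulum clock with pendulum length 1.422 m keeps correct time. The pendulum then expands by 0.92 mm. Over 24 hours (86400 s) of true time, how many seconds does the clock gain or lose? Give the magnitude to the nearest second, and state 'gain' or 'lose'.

lose 28 s

T ∝ √L, so T'/T = √(1.42292/1.422) = 1.00032.
In 86400 s of true time the clock registers 86400/1.00032 = 86372.1 s, so it loses 28 s.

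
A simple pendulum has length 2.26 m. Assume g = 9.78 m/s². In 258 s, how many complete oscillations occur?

85

T = 2π√(L/g) = 2π√(2.26/9.78) = 3.020 s.
Number of complete oscillations = ⌊258/3.020⌋ = ⌊85.42⌋ = 85.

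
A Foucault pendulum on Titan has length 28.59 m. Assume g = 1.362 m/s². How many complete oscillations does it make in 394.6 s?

13

T = 2π√(L/g) = 2π√(28.59/1.362) = 28.787 s.
Number of complete oscillations = ⌊394.6/28.787⌋ = ⌊13.708⌋ = 13.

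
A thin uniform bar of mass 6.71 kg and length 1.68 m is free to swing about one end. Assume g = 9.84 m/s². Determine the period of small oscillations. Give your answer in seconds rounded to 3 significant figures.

For a physical pendulum T = 2π√(I/(mgd)), with d = 0.8400 m from pivot to centre of mass.
I_cm = mL²/12 = 6.71 × 1.68²/12 = 1.578 kg·m²; I = I_cm + md² = 1.578 + 6.71 × 0.8400² = 6.313 kg·m².
T = 2π√(6.313/(6.71 × 9.84 × 0.8400)) = 2.12 s.

2.12 s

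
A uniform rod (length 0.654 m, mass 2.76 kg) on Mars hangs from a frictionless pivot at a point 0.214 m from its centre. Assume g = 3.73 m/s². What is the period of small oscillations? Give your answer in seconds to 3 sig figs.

2.01 s

For a physical pendulum T = 2π√(I/(mgd)), with d = 0.2140 m from pivot to centre of mass.
I_cm = mL²/12 = 2.76 × 0.654²/12 = 0.09837 kg·m²; I = I_cm + md² = 0.09837 + 2.76 × 0.2140² = 0.2248 kg·m².
T = 2π√(0.2248/(2.76 × 3.73 × 0.2140)) = 2.01 s.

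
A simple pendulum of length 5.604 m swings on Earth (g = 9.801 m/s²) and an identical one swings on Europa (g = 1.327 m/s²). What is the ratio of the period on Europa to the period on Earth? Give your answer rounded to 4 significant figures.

2.718

T ∝ 1/√g, so T₂/T₁ = √(g₁/g₂) = √(9.801/1.327) = 2.718.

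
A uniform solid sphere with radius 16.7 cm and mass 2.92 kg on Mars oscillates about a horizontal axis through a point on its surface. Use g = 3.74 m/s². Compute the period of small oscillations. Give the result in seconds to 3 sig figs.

I_cm = (2/5)mr² = 0.03257 kg·m². The pivot is at distance d = 0.167 m from the centre of mass.
By the parallel-axis theorem, I = I_cm + md² = 0.03257 + 0.08144 = 0.1140 kg·m².
T = 2π√(I/(mgd)) = 2π√(0.1140/(2.92 × 3.74 × 0.167)) = 1.57 s.

1.57 s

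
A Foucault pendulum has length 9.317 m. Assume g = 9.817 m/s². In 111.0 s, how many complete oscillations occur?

T = 2π√(L/g) = 2π√(9.317/9.817) = 6.1211 s.
Number of complete oscillations = ⌊111.0/6.1211⌋ = ⌊18.134⌋ = 18.

18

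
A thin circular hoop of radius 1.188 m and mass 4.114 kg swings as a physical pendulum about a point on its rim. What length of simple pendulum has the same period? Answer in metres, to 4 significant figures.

The equivalent simple-pendulum length is L_eq = I/(md), where I is about the pivot and d = 1.1880 m.
I_cm = mR² = 5.8063 kg·m², so I = I_cm + md² = 5.8063 + 5.8063 = 11.613 kg·m².
L_eq = 11.613/(4.114 × 1.1880) = 2.376 m.

2.376 m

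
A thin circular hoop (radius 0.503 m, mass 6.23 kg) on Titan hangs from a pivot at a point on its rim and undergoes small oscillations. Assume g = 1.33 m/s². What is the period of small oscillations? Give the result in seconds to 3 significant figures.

5.46 s

I_cm = mr² = 1.576 kg·m². The pivot is at distance d = 0.503 m from the centre of mass.
By the parallel-axis theorem, I = I_cm + md² = 1.576 + 1.576 = 3.152 kg·m².
T = 2π√(I/(mgd)) = 2π√(3.152/(6.23 × 1.33 × 0.503)) = 5.46 s.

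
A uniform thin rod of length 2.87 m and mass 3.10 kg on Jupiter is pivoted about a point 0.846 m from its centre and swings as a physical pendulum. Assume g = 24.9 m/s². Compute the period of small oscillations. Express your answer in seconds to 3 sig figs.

For a physical pendulum T = 2π√(I/(mgd)), with d = 0.8460 m from pivot to centre of mass.
I_cm = mL²/12 = 3.10 × 2.87²/12 = 2.128 kg·m²; I = I_cm + md² = 2.128 + 3.10 × 0.8460² = 4.347 kg·m².
T = 2π√(4.347/(3.10 × 24.9 × 0.8460)) = 1.62 s.

1.62 s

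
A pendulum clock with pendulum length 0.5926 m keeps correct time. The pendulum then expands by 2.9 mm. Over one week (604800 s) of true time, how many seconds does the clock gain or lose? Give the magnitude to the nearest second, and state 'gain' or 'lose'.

lose 1474 s

T ∝ √L, so T'/T = √(0.59550/0.5926) = 1.00244.
In 604800 s of true time the clock registers 604800/1.00244 = 603325.6 s, so it loses 1474 s.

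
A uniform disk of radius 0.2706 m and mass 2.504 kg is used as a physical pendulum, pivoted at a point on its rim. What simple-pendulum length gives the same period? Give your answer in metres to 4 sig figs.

The equivalent simple-pendulum length is L_eq = I/(md), where I is about the pivot and d = 0.27060 m.
I_cm = ½mR² = 0.091677 kg·m², so I = I_cm + md² = 0.091677 + 0.18335 = 0.27503 kg·m².
L_eq = 0.27503/(2.504 × 0.27060) = 0.4059 m.

0.4059 m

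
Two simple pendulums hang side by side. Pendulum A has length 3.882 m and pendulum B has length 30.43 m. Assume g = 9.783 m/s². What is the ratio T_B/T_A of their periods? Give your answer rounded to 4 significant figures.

2.800

T ∝ √L, so T_B/T_A = √(L_B/L_A) = √(30.43/3.882) = 2.800.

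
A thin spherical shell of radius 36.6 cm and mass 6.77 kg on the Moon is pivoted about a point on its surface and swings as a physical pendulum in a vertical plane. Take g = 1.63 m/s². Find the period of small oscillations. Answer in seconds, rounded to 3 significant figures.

I_cm = (2/3)mr² = 0.6046 kg·m². The pivot is at distance d = 0.366 m from the centre of mass.
By the parallel-axis theorem, I = I_cm + md² = 0.6046 + 0.9069 = 1.511 kg·m².
T = 2π√(I/(mgd)) = 2π√(1.511/(6.77 × 1.63 × 0.366)) = 3.84 s.

3.84 s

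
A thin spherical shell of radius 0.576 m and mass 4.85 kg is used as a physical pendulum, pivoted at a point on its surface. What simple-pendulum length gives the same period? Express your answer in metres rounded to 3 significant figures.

0.960 m

The equivalent simple-pendulum length is L_eq = I/(md), where I is about the pivot and d = 0.5760 m.
I_cm = (2/3)mR² = 1.073 kg·m², so I = I_cm + md² = 1.073 + 1.609 = 2.682 kg·m².
L_eq = 2.682/(4.85 × 0.5760) = 0.960 m.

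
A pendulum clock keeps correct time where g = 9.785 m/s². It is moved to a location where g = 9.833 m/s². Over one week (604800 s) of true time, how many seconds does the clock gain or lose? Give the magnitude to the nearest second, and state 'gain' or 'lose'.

gain 1482 s

The clock's period scales as T ∝ 1/√g, so T'/T = √(9.785/9.833) = 0.997556.
In 604800 s of true time the clock registers 604800/0.997556 = 606281.6 s, so it gains 1482 s.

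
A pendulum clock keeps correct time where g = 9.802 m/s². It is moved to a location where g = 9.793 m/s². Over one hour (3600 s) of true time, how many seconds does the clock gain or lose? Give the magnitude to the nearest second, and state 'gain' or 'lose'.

lose 2 s

The clock's period scales as T ∝ 1/√g, so T'/T = √(9.802/9.793) = 1.00046.
In 3600 s of true time the clock registers 3600/1.00046 = 3598.3 s, so it loses 2 s.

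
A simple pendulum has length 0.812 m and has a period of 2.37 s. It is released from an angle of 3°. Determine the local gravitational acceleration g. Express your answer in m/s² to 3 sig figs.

From T = 2π√(L/g), g = 4π²L/T² = 4π² × 0.812/2.370² = 5.71 m/s².

5.71 m/s²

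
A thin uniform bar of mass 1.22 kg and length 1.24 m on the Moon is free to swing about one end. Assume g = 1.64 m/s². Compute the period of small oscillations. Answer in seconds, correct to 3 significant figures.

4.46 s

For a physical pendulum T = 2π√(I/(mgd)), with d = 0.6200 m from pivot to centre of mass.
I_cm = mL²/12 = 1.22 × 1.24²/12 = 0.1563 kg·m²; I = I_cm + md² = 0.1563 + 1.22 × 0.6200² = 0.6253 kg·m².
T = 2π√(0.6253/(1.22 × 1.64 × 0.6200)) = 4.46 s.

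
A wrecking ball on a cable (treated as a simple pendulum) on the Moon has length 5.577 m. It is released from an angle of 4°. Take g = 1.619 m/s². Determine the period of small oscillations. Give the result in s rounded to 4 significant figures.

11.66 s

T = 2π√(L/g) = 2π√(5.577/1.619) = 2π × 1.8560 = 11.66 s.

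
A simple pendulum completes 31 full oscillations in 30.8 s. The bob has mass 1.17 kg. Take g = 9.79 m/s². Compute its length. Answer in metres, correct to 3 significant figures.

T = 30.8/31 = 0.9935 s.
From T = 2π√(L/g), L = gT²/(4π²) = 9.79 × 0.9935²/(4π²) = 0.245 m.

0.245 m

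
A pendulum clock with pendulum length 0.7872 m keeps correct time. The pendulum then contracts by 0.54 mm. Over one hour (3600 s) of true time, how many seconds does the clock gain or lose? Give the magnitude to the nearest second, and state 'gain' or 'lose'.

gain 1 s

T ∝ √L, so T'/T = √(0.78666/0.7872) = 0.999657.
In 3600 s of true time the clock registers 3600/0.999657 = 3601.2 s, so it gains 1 s.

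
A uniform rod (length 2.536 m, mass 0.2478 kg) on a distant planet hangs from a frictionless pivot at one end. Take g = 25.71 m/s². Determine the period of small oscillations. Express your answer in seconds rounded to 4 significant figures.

1.611 s

For a physical pendulum T = 2π√(I/(mgd)), with d = 1.2680 m from pivot to centre of mass.
I_cm = mL²/12 = 0.2478 × 2.536²/12 = 0.13281 kg·m²; I = I_cm + md² = 0.13281 + 0.2478 × 1.2680² = 0.53123 kg·m².
T = 2π√(0.53123/(0.2478 × 25.71 × 1.2680)) = 1.611 s.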